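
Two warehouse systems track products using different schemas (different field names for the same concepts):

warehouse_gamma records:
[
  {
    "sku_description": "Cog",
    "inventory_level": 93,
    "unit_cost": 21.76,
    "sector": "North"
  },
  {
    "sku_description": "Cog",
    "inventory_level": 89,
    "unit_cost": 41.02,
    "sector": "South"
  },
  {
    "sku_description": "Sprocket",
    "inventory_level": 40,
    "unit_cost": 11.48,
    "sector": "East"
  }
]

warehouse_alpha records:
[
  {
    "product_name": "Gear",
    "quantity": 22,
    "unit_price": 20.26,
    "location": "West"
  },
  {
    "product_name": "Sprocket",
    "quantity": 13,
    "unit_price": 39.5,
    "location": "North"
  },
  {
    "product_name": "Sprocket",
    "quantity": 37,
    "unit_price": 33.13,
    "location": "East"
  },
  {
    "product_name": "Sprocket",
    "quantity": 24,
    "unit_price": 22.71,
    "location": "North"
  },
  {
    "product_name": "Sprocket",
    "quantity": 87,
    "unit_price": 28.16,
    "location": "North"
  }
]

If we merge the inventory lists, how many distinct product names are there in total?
3

Schema mapping: "sku_description" (warehouse_gamma) = "product_name" (warehouse_alpha) = product name

Products in warehouse_gamma: ['Cog', 'Sprocket']
Products in warehouse_alpha: ['Gear', 'Sprocket']

Union (unique products): ['Cog', 'Gear', 'Sprocket']
Count: 3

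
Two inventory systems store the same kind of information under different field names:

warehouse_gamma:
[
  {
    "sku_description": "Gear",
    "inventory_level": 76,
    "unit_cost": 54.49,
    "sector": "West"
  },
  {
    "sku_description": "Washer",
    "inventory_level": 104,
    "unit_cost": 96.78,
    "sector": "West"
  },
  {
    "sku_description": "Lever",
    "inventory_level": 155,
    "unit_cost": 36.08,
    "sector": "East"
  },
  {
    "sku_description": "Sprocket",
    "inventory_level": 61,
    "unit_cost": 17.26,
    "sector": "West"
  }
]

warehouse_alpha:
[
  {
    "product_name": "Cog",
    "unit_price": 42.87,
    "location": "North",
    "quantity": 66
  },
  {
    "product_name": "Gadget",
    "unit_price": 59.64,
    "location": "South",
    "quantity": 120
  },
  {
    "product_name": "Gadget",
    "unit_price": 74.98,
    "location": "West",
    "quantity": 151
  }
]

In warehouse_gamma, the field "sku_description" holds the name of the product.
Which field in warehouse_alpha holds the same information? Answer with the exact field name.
product_name

In warehouse_gamma, "sku_description" holds the name of the product.
The fields in warehouse_alpha are: "product_name", "unit_price", "location", "quantity".
"product_name" is the match: the name refers to the same concept and its values are product-name strings (e.g. 'Cog', 'Gadget').
The other fields ("unit_price", "location", "quantity") hold different kinds of data.

So "sku_description" in warehouse_gamma corresponds to "product_name" in warehouse_alpha.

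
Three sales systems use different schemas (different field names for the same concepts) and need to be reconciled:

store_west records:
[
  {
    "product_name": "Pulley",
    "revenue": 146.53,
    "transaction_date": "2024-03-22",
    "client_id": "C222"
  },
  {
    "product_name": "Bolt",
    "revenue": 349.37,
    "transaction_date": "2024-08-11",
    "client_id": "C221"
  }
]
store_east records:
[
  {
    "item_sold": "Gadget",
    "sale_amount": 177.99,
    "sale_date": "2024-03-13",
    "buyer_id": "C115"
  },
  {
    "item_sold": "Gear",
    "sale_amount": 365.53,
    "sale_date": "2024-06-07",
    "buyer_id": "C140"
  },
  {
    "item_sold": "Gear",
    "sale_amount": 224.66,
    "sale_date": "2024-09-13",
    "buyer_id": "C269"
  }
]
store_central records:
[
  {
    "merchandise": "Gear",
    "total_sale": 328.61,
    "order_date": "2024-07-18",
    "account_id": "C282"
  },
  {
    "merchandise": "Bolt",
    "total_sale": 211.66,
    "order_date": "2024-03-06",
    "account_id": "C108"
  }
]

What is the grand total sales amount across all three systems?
1804.35

Schema reconciliation - all amount fields map to sale amount:

store_west (revenue): 495.9
store_east (sale_amount): 768.18
store_central (total_sale): 540.27

Grand total: 1804.35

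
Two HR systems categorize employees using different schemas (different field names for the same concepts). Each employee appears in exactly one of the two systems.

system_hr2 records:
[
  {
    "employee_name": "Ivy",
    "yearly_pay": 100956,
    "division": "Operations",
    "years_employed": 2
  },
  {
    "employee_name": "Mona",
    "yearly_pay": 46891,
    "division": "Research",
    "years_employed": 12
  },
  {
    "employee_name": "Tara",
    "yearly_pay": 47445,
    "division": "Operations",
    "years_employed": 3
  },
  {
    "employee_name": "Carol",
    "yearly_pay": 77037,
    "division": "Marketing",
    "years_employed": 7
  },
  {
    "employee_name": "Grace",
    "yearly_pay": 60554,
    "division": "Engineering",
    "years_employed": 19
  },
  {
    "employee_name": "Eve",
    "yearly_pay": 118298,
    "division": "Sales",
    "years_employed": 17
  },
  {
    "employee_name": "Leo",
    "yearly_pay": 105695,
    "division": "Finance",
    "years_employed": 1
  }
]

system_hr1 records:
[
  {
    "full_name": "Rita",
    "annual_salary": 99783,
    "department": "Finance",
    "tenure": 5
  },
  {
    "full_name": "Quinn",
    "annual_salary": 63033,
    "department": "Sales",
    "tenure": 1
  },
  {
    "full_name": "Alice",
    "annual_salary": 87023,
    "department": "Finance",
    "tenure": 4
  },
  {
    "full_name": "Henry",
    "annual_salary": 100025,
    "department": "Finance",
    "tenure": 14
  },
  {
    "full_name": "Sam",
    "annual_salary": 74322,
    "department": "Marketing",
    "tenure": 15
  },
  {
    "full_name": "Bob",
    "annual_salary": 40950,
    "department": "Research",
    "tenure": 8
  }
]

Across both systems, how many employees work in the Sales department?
2

Schema mapping: "division" (system_hr2) = "department" (system_hr1) = department

Sales employees in system_hr2: 1
Sales employees in system_hr1: 1

Total in Sales: 1 + 1 = 2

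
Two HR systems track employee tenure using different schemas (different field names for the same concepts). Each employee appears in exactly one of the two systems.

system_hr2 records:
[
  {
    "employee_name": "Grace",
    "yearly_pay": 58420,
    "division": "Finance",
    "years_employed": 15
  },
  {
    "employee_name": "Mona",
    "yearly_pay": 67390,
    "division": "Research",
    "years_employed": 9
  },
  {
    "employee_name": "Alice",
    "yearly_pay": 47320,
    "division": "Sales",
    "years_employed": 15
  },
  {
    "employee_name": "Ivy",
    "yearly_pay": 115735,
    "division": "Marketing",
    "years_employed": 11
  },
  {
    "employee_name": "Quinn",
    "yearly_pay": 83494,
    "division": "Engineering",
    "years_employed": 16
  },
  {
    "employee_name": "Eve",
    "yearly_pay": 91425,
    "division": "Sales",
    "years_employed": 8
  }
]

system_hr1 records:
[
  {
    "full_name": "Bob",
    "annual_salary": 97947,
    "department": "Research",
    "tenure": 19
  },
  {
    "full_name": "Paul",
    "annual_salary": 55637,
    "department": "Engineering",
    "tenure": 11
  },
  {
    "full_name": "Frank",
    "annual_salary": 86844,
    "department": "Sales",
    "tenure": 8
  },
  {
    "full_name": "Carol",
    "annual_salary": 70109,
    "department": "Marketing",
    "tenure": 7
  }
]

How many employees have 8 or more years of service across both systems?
9

Reconcile schemas: "years_employed" (system_hr2) = "tenure" (system_hr1) = years of service

From system_hr2: 6 employees with >= 8 years
From system_hr1: 3 employees with >= 8 years

Total: 6 + 3 = 9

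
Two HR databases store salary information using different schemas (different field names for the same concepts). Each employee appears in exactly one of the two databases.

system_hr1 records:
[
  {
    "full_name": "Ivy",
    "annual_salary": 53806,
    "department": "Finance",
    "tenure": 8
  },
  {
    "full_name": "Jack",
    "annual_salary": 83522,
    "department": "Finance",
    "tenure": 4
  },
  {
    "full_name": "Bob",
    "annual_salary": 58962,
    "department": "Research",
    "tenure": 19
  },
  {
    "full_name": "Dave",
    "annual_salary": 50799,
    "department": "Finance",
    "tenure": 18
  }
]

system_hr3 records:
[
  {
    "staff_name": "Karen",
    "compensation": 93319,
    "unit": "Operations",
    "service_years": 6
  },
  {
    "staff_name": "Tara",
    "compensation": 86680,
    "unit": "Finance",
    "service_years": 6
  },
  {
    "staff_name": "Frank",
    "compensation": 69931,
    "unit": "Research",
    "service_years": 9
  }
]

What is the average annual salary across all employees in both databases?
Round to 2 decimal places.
71002.71

Schema mapping: "annual_salary" (system_hr1) = "compensation" (system_hr3) = annual salary

All salaries: [53806, 83522, 58962, 50799, 93319, 86680, 69931]
Sum: 497019
Count: 7
Average: 497019 / 7 = 71002.71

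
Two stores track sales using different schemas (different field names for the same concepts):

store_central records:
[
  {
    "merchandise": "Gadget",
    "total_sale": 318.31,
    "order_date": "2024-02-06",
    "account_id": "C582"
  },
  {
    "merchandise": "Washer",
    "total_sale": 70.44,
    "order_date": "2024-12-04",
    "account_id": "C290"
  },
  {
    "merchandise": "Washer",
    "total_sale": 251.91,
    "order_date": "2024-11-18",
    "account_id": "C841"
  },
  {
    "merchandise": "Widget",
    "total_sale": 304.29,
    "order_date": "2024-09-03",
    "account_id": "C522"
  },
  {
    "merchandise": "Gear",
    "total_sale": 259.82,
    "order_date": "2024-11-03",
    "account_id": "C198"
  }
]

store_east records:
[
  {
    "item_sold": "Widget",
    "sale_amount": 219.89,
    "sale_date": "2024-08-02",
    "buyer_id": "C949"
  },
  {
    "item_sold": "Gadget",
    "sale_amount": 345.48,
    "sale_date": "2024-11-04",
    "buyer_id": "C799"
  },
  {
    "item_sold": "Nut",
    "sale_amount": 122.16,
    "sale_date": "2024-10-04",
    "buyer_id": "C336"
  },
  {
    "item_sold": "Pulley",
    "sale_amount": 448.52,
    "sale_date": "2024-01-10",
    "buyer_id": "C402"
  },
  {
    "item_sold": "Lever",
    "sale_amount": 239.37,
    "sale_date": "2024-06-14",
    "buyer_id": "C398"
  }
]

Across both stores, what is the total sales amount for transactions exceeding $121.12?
2509.75

Schema mapping: "total_sale" (store_central) = "sale_amount" (store_east) = sale amount

Sum of sales > $121.12 in store_central: 1134.33
Sum of sales > $121.12 in store_east: 1375.42

Total: 1134.33 + 1375.42 = 2509.75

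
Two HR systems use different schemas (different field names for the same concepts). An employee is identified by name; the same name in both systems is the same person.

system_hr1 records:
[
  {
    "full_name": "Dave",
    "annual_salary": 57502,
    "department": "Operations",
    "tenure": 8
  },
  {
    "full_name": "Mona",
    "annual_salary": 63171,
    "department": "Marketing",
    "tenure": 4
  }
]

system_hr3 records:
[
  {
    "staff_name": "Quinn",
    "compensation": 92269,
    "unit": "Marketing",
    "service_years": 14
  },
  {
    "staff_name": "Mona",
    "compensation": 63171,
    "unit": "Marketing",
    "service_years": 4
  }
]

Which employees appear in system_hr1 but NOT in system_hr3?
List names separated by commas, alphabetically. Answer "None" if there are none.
Dave

Schema mapping: "full_name" (system_hr1) = "staff_name" (system_hr3) = employee name

Names in system_hr1: ['Dave', 'Mona']
Names in system_hr3: ['Mona', 'Quinn']

In system_hr1 but not system_hr3: ['Dave']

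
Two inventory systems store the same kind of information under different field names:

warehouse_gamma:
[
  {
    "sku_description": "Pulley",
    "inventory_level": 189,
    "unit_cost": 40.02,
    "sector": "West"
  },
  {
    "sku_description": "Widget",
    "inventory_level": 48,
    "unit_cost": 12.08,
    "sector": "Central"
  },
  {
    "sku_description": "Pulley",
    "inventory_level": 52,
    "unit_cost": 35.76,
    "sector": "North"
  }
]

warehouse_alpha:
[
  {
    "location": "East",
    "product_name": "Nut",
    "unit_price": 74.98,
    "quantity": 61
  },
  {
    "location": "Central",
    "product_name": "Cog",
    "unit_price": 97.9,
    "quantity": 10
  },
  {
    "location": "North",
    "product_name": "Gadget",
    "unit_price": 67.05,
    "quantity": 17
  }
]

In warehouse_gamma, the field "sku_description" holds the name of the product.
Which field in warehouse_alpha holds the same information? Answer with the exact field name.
product_name

In warehouse_gamma, "sku_description" holds the name of the product.
The fields in warehouse_alpha are: "location", "product_name", "unit_price", "quantity".
"product_name" is the match: the name refers to the same concept and its values are product-name strings (e.g. 'Cog', 'Gadget').
The other fields ("location", "unit_price", "quantity") hold different kinds of data.

So "sku_description" in warehouse_gamma corresponds to "product_name" in warehouse_alpha.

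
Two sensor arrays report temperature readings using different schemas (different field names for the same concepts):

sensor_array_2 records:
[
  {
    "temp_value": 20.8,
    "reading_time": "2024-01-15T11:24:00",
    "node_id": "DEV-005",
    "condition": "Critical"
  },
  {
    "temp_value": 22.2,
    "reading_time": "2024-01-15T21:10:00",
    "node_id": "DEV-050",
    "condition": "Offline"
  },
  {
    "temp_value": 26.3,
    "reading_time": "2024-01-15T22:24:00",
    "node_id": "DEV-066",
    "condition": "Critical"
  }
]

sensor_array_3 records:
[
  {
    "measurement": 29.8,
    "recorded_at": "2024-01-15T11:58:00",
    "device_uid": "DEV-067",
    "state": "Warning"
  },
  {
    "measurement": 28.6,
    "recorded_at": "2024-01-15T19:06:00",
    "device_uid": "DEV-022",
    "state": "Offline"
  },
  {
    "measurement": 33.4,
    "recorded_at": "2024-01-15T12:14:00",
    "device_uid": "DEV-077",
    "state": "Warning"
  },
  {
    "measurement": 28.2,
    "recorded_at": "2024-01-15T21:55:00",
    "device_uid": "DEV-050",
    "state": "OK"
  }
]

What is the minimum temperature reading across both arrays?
20.8

Schema mapping: "temp_value" (sensor_array_2) = "measurement" (sensor_array_3) = temperature reading

Minimum in sensor_array_2: 20.8
Minimum in sensor_array_3: 28.2

Overall minimum: min(20.8, 28.2) = 20.8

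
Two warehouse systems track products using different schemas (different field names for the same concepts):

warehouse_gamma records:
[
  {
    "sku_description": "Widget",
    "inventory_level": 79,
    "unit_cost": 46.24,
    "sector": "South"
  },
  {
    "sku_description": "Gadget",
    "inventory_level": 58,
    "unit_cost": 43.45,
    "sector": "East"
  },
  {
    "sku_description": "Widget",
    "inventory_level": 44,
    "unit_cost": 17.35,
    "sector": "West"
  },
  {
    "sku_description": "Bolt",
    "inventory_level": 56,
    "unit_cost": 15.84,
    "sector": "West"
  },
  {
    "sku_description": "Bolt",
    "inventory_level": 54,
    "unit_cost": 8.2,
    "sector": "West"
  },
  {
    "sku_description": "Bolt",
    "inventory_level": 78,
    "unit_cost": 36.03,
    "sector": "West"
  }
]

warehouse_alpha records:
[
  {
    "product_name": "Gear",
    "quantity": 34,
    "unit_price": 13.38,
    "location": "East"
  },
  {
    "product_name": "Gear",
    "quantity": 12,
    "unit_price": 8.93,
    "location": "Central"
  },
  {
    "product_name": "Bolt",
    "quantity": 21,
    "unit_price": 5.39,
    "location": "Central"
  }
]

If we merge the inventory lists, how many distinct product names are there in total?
4

Schema mapping: "sku_description" (warehouse_gamma) = "product_name" (warehouse_alpha) = product name

Products in warehouse_gamma: ['Bolt', 'Gadget', 'Widget']
Products in warehouse_alpha: ['Bolt', 'Gear']

Union (unique products): ['Bolt', 'Gadget', 'Gear', 'Widget']
Count: 4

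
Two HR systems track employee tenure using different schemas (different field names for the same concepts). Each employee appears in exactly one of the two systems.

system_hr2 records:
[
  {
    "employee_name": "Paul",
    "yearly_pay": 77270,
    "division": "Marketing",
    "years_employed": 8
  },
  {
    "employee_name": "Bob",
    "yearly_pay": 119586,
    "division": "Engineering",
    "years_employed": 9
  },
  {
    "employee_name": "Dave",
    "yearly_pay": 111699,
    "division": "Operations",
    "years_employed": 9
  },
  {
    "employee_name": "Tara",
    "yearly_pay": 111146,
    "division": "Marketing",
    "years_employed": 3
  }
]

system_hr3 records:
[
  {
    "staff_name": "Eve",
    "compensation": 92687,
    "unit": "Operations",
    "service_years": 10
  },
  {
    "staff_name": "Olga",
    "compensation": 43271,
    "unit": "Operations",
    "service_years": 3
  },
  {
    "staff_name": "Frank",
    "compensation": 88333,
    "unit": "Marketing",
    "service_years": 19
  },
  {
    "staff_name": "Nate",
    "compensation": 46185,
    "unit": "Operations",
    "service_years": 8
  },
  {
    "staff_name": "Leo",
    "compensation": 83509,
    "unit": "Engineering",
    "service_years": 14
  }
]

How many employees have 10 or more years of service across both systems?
3

Reconcile schemas: "years_employed" (system_hr2) = "service_years" (system_hr3) = years of service

From system_hr2: 0 employees with >= 10 years
From system_hr3: 3 employees with >= 10 years

Total: 0 + 3 = 3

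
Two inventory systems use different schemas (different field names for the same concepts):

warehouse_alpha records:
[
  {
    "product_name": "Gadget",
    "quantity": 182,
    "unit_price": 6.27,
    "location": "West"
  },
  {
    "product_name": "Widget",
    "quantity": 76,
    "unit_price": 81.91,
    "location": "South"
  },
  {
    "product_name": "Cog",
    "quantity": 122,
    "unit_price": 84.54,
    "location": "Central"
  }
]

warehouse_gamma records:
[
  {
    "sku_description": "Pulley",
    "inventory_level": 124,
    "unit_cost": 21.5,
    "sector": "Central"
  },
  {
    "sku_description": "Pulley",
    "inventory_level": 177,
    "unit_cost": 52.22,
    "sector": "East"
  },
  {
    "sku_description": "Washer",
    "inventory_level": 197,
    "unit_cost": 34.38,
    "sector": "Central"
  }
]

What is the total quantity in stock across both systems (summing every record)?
878

To reconcile these schemas, identify the field holding the quantity in stock in each system:
1. In warehouse_alpha it is "quantity"
2. In warehouse_gamma it is "inventory_level"

From warehouse_alpha: 182 + 76 + 122 = 380
From warehouse_gamma: 124 + 177 + 197 = 498

Total: 380 + 498 = 878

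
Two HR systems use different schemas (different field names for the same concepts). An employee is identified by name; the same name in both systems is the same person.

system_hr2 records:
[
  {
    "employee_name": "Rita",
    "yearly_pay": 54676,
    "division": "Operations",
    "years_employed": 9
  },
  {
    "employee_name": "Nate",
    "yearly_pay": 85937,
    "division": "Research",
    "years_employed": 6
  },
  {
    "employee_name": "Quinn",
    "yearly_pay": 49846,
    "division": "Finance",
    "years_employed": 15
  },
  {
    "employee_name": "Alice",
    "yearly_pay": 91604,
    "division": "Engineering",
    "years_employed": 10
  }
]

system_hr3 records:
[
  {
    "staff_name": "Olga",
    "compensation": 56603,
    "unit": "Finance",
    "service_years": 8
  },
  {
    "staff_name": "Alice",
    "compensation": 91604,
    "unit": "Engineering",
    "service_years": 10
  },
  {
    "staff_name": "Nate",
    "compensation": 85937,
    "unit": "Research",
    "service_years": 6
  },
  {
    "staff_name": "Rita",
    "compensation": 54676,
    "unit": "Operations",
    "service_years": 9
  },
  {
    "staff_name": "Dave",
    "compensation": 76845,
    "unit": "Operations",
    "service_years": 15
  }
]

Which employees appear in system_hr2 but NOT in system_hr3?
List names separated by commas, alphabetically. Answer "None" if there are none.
Quinn

Schema mapping: "employee_name" (system_hr2) = "staff_name" (system_hr3) = employee name

Names in system_hr2: ['Alice', 'Nate', 'Quinn', 'Rita']
Names in system_hr3: ['Alice', 'Dave', 'Nate', 'Olga', 'Rita']

In system_hr2 but not system_hr3: ['Quinn']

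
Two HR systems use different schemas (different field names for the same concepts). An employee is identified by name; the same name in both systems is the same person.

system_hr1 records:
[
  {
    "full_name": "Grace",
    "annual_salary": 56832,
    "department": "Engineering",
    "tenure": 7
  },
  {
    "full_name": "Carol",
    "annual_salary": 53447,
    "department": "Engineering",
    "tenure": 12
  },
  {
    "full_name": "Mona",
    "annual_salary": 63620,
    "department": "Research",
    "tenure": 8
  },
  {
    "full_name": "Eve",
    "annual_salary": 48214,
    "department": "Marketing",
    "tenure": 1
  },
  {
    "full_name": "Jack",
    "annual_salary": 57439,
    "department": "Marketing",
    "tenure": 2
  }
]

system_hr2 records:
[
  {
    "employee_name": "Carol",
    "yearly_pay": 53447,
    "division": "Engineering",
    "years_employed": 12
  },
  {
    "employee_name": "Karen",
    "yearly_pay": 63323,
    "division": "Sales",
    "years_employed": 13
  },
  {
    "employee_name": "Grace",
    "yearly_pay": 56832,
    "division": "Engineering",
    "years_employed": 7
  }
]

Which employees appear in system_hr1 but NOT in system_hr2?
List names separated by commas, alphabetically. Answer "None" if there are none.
Eve, Jack, Mona

Schema mapping: "full_name" (system_hr1) = "employee_name" (system_hr2) = employee name

Names in system_hr1: ['Carol', 'Eve', 'Grace', 'Jack', 'Mona']
Names in system_hr2: ['Carol', 'Grace', 'Karen']

In system_hr1 but not system_hr2: ['Eve', 'Jack', 'Mona']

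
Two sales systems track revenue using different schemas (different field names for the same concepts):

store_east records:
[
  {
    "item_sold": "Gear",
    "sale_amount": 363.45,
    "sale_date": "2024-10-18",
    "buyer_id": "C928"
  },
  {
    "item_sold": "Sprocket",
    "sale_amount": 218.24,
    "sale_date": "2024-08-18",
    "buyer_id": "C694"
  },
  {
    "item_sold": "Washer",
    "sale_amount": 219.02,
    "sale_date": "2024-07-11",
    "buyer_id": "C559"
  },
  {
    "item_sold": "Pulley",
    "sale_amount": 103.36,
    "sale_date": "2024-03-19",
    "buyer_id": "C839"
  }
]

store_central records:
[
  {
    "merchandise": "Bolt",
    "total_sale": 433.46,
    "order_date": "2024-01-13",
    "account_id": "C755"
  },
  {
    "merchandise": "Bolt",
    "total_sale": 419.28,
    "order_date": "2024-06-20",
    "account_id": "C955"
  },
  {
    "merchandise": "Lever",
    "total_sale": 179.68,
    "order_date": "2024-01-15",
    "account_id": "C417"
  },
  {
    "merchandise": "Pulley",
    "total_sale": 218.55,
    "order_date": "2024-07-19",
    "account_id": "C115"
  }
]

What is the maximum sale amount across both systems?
433.46

Reconcile: "sale_amount" (store_east) = "total_sale" (store_central) = sale amount

Maximum in store_east: 363.45
Maximum in store_central: 433.46

Overall maximum: max(363.45, 433.46) = 433.46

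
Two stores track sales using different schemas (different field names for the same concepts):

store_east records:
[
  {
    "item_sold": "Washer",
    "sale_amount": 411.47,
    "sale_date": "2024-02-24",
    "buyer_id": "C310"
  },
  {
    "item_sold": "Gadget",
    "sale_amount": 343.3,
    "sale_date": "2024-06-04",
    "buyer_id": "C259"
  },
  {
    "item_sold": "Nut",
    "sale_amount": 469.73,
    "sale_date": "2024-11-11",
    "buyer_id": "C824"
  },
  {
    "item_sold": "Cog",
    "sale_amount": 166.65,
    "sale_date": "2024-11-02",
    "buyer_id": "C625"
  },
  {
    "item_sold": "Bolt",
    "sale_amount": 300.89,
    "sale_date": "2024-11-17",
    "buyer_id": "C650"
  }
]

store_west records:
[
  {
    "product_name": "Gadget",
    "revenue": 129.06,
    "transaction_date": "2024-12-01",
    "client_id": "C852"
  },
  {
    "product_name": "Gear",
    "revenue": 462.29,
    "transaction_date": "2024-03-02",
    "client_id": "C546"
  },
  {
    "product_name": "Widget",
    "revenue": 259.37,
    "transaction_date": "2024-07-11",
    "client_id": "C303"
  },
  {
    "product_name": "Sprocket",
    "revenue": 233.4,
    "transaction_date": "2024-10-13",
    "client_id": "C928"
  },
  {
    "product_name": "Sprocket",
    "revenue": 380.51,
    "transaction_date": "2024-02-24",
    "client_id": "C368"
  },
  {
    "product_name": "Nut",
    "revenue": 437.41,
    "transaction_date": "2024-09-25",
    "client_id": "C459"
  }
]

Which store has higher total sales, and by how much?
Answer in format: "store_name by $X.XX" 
store_west by $210.00

Schema mapping: "sale_amount" (store_east) = "revenue" (store_west) = sale amount

Total for store_east: 1692.04
Total for store_west: 1902.04

Difference: |1692.04 - 1902.04| = 210.00
store_west has higher sales by $210.00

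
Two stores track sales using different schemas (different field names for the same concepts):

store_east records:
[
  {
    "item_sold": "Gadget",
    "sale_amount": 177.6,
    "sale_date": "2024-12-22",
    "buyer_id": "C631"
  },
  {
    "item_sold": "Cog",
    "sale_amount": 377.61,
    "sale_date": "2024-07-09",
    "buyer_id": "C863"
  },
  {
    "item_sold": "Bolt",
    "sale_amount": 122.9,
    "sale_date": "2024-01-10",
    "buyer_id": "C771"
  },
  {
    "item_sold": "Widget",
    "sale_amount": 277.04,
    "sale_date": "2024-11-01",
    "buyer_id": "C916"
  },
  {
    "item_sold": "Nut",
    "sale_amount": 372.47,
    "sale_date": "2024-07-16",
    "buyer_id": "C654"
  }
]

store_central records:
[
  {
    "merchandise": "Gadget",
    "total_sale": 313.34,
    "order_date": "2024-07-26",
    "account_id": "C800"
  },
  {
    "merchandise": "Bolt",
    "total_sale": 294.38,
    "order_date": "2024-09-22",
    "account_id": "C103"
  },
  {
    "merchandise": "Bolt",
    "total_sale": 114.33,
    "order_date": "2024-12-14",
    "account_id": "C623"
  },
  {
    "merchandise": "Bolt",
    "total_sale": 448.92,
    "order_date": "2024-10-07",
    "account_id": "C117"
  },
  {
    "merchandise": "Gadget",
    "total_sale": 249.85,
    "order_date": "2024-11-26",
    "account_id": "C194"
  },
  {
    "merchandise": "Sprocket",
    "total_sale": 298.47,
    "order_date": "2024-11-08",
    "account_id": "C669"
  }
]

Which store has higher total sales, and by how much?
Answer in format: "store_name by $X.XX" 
store_central by $391.67

Schema mapping: "sale_amount" (store_east) = "total_sale" (store_central) = sale amount

Total for store_east: 1327.62
Total for store_central: 1719.29

Difference: |1327.62 - 1719.29| = 391.67
store_central has higher sales by $391.67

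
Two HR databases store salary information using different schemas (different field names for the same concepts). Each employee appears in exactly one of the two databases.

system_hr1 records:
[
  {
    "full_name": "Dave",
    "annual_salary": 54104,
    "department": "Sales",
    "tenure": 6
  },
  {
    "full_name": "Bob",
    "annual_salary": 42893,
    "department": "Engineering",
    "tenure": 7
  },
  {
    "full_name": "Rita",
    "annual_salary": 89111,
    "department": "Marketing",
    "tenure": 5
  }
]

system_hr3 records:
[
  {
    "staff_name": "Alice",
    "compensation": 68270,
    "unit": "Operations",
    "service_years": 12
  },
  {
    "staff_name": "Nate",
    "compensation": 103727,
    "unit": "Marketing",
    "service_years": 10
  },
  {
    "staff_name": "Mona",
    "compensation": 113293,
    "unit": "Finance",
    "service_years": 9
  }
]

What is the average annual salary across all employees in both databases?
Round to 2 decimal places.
78566.33

Schema mapping: "annual_salary" (system_hr1) = "compensation" (system_hr3) = annual salary

All salaries: [54104, 42893, 89111, 68270, 103727, 113293]
Sum: 471398
Count: 6
Average: 471398 / 6 = 78566.33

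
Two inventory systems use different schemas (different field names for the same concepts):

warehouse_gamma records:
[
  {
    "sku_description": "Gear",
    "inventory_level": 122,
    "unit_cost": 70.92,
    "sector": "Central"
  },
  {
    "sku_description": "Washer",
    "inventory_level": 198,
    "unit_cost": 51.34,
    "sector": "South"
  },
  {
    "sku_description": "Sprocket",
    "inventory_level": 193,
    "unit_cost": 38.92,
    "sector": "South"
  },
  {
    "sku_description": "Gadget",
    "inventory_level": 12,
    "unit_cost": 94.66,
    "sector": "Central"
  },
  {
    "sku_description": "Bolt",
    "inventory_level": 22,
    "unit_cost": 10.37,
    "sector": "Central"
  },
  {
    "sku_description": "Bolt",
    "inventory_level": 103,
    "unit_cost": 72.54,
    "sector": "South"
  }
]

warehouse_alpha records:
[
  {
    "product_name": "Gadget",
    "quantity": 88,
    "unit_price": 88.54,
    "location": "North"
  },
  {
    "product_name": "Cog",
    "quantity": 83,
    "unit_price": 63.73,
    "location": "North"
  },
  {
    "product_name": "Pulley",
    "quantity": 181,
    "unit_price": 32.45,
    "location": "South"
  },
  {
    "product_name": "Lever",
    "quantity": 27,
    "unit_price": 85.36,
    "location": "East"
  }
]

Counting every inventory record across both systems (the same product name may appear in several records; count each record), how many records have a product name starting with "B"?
2

Schema mapping: "sku_description" (warehouse_gamma) = "product_name" (warehouse_alpha) = product name

Records with product name starting with "B" in warehouse_gamma: 2
Records with product name starting with "B" in warehouse_alpha: 0

Total: 2 + 0 = 2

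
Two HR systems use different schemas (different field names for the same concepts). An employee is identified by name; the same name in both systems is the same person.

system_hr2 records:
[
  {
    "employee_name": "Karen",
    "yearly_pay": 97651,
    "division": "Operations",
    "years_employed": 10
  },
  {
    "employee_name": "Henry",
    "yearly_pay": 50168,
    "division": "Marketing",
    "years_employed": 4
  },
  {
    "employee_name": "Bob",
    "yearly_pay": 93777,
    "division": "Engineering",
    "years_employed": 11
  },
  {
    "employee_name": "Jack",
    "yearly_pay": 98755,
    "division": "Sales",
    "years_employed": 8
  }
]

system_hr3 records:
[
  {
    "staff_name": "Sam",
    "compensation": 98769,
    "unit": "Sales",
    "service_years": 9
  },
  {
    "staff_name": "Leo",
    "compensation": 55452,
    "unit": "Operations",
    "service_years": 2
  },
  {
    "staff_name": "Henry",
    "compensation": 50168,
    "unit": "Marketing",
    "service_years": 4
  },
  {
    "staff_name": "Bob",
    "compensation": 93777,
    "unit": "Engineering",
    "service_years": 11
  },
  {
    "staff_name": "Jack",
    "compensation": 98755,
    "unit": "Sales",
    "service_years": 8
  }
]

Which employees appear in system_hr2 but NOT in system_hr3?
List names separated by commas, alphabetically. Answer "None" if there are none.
Karen

Schema mapping: "employee_name" (system_hr2) = "staff_name" (system_hr3) = employee name

Names in system_hr2: ['Bob', 'Henry', 'Jack', 'Karen']
Names in system_hr3: ['Bob', 'Henry', 'Jack', 'Leo', 'Sam']

In system_hr2 but not system_hr3: ['Karen']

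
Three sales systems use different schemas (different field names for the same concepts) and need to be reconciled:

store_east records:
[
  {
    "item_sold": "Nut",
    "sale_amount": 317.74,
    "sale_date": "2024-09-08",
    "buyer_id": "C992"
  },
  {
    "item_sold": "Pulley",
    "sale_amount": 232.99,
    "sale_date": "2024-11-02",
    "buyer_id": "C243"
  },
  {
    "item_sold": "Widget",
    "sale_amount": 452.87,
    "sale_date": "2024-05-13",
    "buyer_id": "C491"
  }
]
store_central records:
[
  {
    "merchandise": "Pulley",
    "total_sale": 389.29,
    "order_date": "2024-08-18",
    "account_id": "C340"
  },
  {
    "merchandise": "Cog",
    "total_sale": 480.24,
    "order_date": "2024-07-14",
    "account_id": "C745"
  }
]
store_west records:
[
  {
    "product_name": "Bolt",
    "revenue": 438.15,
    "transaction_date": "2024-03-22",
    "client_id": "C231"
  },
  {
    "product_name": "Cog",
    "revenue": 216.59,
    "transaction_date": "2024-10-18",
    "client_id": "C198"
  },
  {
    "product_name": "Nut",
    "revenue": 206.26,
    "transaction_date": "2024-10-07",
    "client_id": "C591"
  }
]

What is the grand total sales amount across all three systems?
2734.13

Schema reconciliation - all amount fields map to sale amount:

store_east (sale_amount): 1003.6
store_central (total_sale): 869.53
store_west (revenue): 861.0

Grand total: 2734.13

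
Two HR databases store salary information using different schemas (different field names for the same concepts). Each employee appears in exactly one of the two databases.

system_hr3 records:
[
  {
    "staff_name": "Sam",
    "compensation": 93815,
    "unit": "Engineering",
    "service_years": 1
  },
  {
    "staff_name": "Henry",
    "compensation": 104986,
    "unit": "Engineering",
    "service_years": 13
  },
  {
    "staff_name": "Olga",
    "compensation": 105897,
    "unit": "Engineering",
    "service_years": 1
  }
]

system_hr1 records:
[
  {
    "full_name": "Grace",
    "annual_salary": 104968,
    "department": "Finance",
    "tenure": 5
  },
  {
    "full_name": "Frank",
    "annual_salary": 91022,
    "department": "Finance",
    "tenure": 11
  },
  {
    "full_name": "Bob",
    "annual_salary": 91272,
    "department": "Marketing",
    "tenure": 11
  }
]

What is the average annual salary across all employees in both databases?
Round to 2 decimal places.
98660.00

Schema mapping: "compensation" (system_hr3) = "annual_salary" (system_hr1) = annual salary

All salaries: [93815, 104986, 105897, 104968, 91022, 91272]
Sum: 591960
Count: 6
Average: 591960 / 6 = 98660.00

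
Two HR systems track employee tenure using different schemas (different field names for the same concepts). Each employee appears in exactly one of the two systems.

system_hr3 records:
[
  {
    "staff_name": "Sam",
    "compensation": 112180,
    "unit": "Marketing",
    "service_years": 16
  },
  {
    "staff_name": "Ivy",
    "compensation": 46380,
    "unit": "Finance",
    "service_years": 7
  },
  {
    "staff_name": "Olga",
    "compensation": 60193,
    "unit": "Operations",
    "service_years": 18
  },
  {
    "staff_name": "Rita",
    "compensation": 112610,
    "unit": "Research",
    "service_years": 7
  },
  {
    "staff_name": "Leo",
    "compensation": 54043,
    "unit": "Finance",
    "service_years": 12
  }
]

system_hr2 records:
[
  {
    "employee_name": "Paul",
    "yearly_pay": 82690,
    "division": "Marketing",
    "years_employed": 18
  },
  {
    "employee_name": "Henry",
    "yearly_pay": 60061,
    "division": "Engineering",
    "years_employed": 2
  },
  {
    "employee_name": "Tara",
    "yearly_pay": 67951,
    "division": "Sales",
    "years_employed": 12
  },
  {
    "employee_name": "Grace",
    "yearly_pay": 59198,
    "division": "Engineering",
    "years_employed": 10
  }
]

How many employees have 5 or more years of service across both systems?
8

Reconcile schemas: "service_years" (system_hr3) = "years_employed" (system_hr2) = years of service

From system_hr3: 5 employees with >= 5 years
From system_hr2: 3 employees with >= 5 years

Total: 5 + 3 = 8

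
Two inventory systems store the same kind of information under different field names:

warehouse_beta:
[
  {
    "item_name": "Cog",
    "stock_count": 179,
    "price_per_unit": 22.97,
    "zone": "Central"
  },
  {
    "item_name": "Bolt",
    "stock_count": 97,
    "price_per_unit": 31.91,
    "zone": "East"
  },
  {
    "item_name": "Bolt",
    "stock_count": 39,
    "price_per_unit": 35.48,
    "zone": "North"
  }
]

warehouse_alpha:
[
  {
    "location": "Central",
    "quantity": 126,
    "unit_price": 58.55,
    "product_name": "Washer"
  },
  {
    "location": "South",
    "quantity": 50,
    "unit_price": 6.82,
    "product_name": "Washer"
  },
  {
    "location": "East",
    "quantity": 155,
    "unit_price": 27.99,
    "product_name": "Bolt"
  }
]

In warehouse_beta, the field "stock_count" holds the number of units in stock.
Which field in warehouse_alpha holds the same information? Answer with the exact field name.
quantity

In warehouse_beta, "stock_count" holds the number of units in stock.
The fields in warehouse_alpha are: "location", "quantity", "unit_price", "product_name".
"quantity" is the match: the name refers to the same concept and its values are whole-number counts (e.g. 126, 50).
The other fields ("location", "unit_price", "product_name") hold different kinds of data.

So "stock_count" in warehouse_beta corresponds to "quantity" in warehouse_alpha.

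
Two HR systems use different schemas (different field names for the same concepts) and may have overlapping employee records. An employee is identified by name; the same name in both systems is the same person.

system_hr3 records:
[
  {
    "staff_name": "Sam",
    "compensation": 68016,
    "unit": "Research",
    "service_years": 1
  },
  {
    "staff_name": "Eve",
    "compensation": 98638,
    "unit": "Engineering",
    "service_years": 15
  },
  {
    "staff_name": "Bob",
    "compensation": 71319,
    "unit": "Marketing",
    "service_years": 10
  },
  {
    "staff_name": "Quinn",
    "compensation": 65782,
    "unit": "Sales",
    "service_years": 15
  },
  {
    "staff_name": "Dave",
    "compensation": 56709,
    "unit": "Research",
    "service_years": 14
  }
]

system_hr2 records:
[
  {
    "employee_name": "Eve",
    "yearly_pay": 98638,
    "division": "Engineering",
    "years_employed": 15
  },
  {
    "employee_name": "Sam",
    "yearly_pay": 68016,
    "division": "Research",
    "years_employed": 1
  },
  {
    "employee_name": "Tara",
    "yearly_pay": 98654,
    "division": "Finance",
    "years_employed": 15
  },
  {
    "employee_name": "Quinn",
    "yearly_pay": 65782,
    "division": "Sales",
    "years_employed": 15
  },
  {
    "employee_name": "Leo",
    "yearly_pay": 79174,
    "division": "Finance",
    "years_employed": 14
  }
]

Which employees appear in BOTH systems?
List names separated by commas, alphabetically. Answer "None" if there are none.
Eve, Quinn, Sam

Schema mapping: "staff_name" (system_hr3) = "employee_name" (system_hr2) = employee name

Names in system_hr3: ['Bob', 'Dave', 'Eve', 'Quinn', 'Sam']
Names in system_hr2: ['Eve', 'Leo', 'Quinn', 'Sam', 'Tara']

Intersection: ['Eve', 'Quinn', 'Sam']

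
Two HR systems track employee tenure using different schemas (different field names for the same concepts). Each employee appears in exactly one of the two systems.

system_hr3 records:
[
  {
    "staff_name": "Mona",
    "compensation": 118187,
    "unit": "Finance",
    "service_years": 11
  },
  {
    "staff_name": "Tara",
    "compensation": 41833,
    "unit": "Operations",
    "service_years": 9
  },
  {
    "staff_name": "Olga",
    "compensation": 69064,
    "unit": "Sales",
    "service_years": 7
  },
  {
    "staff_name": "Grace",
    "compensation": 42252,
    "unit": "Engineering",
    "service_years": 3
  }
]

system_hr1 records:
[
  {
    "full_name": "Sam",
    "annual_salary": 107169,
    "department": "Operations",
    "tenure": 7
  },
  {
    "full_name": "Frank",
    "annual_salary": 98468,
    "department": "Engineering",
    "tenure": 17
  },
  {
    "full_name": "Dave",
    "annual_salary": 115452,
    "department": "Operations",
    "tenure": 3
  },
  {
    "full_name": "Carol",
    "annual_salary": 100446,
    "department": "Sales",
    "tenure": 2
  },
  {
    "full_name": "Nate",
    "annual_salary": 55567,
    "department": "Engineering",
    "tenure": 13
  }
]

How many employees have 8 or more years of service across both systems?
4

Reconcile schemas: "service_years" (system_hr3) = "tenure" (system_hr1) = years of service

From system_hr3: 2 employees with >= 8 years
From system_hr1: 2 employees with >= 8 years

Total: 2 + 2 = 4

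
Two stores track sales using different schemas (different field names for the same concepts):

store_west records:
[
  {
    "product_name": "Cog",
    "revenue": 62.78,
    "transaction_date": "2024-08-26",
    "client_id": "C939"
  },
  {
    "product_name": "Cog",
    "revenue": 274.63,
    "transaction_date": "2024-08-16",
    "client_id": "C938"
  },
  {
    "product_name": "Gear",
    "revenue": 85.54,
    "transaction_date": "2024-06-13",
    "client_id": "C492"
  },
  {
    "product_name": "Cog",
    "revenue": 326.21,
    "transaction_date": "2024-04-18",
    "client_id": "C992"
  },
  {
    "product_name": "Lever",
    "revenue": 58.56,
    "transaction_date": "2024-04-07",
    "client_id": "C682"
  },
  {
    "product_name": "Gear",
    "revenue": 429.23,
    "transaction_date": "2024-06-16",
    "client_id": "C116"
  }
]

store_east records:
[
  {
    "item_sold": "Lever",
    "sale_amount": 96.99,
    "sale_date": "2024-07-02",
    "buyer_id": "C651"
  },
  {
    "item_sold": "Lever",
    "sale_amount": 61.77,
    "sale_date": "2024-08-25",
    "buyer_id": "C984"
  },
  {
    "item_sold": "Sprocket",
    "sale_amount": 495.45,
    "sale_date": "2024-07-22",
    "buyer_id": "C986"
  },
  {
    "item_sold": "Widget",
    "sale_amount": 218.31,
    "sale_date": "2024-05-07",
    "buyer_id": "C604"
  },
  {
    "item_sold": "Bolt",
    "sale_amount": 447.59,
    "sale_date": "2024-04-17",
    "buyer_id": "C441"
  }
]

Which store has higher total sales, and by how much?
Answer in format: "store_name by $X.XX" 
store_east by $83.16

Schema mapping: "revenue" (store_west) = "sale_amount" (store_east) = sale amount

Total for store_west: 1236.95
Total for store_east: 1320.11

Difference: |1236.95 - 1320.11| = 83.16
store_east has higher sales by $83.16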